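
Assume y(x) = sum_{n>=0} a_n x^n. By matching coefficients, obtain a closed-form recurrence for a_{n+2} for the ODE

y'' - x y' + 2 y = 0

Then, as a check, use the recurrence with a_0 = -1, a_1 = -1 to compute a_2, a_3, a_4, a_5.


Substitute y = sum_n a_n x^n.
y''(x) has coefficient (n+2)(n+1) a_{n+2} at x^n;
-x y'(x) has coefficient -n a_n at x^n (shift);
2 y(x) has coefficient 2 a_n at x^n.
Matching x^n: (n+2)(n+1) a_{n+2} + (-n + 2) a_n = 0.
Thus a_{n+2} = (n - 2) / ((n+1)(n+2)) * a_n.

Check with a_0 = -1, a_1 = -1 (apply the recurrence for n = 0, 1, 2, 3): a_0 = -1, a_1 = -1, a_2 = 1, a_3 = 1/6, a_4 = 0, a_5 = 1/120.

a_(n+2) = (n - 2) / ((n+1)(n+2)) * a_n; check: a_0 = -1, a_1 = -1, a_2 = 1, a_3 = 1/6, a_4 = 0, a_5 = 1/120


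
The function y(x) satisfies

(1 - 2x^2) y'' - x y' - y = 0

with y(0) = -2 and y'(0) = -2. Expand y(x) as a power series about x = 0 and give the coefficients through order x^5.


Ansatz: y(x) = sum_{n>=0} a_n x^n, so y'(x) = sum_{n>=1} n a_n x^(n-1) and y''(x) = sum_{n>=2} n(n-1) a_n x^(n-2).
Substitute into P(x) y'' + Q(x) y' + R(x) y = 0 with P(x) = 1 - 2x^2, Q(x) = -x, R(x) = -1, and match powers of x.
Initial conditions: a_0 = -2, a_1 = -2.
Setting the coefficient of each power of x to zero and solving order by order (substituting the coefficients already found):
  x^0: 2 a_2 - a_0 = 0  ->  2 a_2 = a_0 = -2  ->  a_2 = -1
  x^1: 6 a_3 - 2 a_1 = 0  ->  6 a_3 = 2 a_1 = -4  ->  a_3 = -2/3
  x^2: 12 a_4 - 7 a_2 = 0  ->  12 a_4 = 7 a_2 = -7  ->  a_4 = -7/12
  x^3: 20 a_5 - 16 a_3 = 0  ->  20 a_5 = 16 a_3 = -32/3  ->  a_5 = -8/15
Truncated series: y(x) = -2 - 2 x - x^2 - (2/3) x^3 - (7/12) x^4 - (8/15) x^5 + O(x^6).

a_0 = -2; a_1 = -2; a_2 = -1; a_3 = -2/3; a_4 = -7/12; a_5 = -8/15


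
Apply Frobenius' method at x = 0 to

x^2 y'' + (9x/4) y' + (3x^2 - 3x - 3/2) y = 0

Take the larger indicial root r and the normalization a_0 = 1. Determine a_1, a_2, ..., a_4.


Write in Frobenius form y'' + (p(x)/x) y' + (q(x)/x^2) y = 0:
  p(x) = 9/4,  q(x) = 3x^2 - 3x - 3/2.
Indicial equation: r(r-1) + (9/4) r + (-3/2) = 0 -> roots r_1 = 3/4, r_2 = -2.
Take r = r_1 = 3/4. Let y(x) = x^r sum_{n>=0} a_n x^n with a_0 = 1.
Substitute y = x^r sum a_n x^n and match x^{r+n}. The recurrence is
  D(n) a_n - 3 a_{n-1} + 3 a_{n-2} = 0,  where D(n) = (r+n)(r+n-1) + (9/4)(r+n) + (-3/2).
  a_n = [3 a_{n-1} - 3 a_{n-2}] / D(n).
Since the indicial polynomial factors as (r - r_1)(r - r_2), D(n) = (r_1 + n - r_1)(r_1 + n - r_2) = n(n + 11/4).
Evaluating step by step (a_0 = 1):
  n = 1: D(1) = 1(1 + 11/4) = 15/4; numerator = 3(1) = 3; a_1 = (3)/(15/4) = 4/5
  n = 2: D(2) = 2(2 + 11/4) = 19/2; numerator = 3(4/5) - 3(1) = -3/5; a_2 = (-3/5)/(19/2) = -6/95
  n = 3: D(3) = 3(3 + 11/4) = 69/4; numerator = 3(-6/95) - 3(4/5) = -246/95; a_3 = (-246/95)/(69/4) = -328/2185
  n = 4: D(4) = 4(4 + 11/4) = 27; numerator = 3(-328/2185) - 3(-6/95) = -6/23; a_4 = (-6/23)/(27) = -2/207

r = 3/4; a_0 = 1; a_1 = 4/5; a_2 = -6/95; a_3 = -328/2185; a_4 = -2/207


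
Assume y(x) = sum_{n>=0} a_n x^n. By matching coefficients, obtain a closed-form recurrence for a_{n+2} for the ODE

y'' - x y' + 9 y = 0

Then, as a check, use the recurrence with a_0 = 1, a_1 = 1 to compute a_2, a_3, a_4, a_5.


Substitute y = sum_n a_n x^n.
y''(x) has coefficient (n+2)(n+1) a_{n+2} at x^n;
-x y'(x) has coefficient -n a_n at x^n (shift);
9 y(x) has coefficient 9 a_n at x^n.
Matching x^n: (n+2)(n+1) a_{n+2} + (-n + 9) a_n = 0.
Thus a_{n+2} = (n - 9) / ((n+1)(n+2)) * a_n.

Check with a_0 = 1, a_1 = 1 (apply the recurrence for n = 0, 1, 2, 3): a_0 = 1, a_1 = 1, a_2 = -9/2, a_3 = -4/3, a_4 = 21/8, a_5 = 2/5.

a_(n+2) = (n - 9) / ((n+1)(n+2)) * a_n; check: a_0 = 1, a_1 = 1, a_2 = -9/2, a_3 = -4/3, a_4 = 21/8, a_5 = 2/5


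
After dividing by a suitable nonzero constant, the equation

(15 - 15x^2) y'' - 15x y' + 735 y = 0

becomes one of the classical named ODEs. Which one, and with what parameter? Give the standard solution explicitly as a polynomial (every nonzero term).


All three coefficients share the factor 15; dividing through by 15 gives  (1 - x^2) y'' - x y' + 49 y = 0.
This matches the Chebyshev equation (1 - x^2) y'' - x y' + n^2 y = 0 (note the -x y' term, not -2x y') with n^2 = 49, so n = 7; the polynomial solution is T_7(x).
With y = sum_k a_k x^k, matching x^k gives (k+2)(k+1) a_{k+2} = (k^2 - n^2) a_k = (k - 7)(k + 7) a_k. The right side vanishes at k = 7, so the series with the parity of 7 terminates at degree 7.
Standard normalization: leading coefficient of T_n is 2^(n-1), so a_7 = 2^6 = 64. Work downward with a_k = (k+1)(k+2) a_{k+2} / ((k - 7)(k + 7)):
  a_5 = (6)(7)(64) / ((5 - 7)(5 + 7)) = 2688/(-24) = -112
  a_3 = (4)(5)(-112) / ((3 - 7)(3 + 7)) = -2240/(-40) = 56
  a_1 = (2)(3)(56) / ((1 - 7)(1 + 7)) = 336/(-48) = -7
Hence T_7(x) = 64 x^7 - 112 x^5 + 56 x^3 - 7 x.

T_7(x); series = 64 x^7 - 112 x^5 + 56 x^3 - 7 x


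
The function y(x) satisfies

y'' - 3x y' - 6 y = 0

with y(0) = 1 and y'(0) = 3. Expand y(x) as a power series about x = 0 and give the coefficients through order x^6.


Ansatz: y(x) = sum_{n>=0} a_n x^n, so y'(x) = sum_{n>=1} n a_n x^(n-1) and y''(x) = sum_{n>=2} n(n-1) a_n x^(n-2).
Substitute into P(x) y'' + Q(x) y' + R(x) y = 0 with P(x) = 1, Q(x) = -3x, R(x) = -6, and match powers of x.
Initial conditions: a_0 = 1, a_1 = 3.
Setting the coefficient of each power of x to zero and solving order by order (substituting the coefficients already found):
  x^0: 2 a_2 - 6 a_0 = 0  ->  2 a_2 = 6 a_0 = 6  ->  a_2 = 3
  x^1: 6 a_3 - 9 a_1 = 0  ->  6 a_3 = 9 a_1 = 27  ->  a_3 = 9/2
  x^2: 12 a_4 - 12 a_2 = 0  ->  12 a_4 = 12 a_2 = 36  ->  a_4 = 3
  x^3: 20 a_5 - 15 a_3 = 0  ->  20 a_5 = 15 a_3 = 135/2  ->  a_5 = 27/8
  x^4: 30 a_6 - 18 a_4 = 0  ->  30 a_6 = 18 a_4 = 54  ->  a_6 = 9/5
Truncated series: y(x) = 1 + 3 x + 3 x^2 + (9/2) x^3 + 3 x^4 + (27/8) x^5 + (9/5) x^6 + O(x^7).

a_0 = 1; a_1 = 3; a_2 = 3; a_3 = 9/2; a_4 = 3; a_5 = 27/8; a_6 = 9/5


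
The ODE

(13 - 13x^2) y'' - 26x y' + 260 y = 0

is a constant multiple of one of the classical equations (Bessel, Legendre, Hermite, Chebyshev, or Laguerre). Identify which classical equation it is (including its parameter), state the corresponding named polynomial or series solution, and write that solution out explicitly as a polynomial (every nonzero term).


All three coefficients share the factor 13; dividing through by 13 gives  (1 - x^2) y'' - 2x y' + 20 y = 0.
This matches the Legendre equation (1 - x^2) y'' - 2x y' + n(n+1) y = 0 (note the -2x y' term) with n(n+1) = 20, so n = 4; the polynomial solution is P_4(x).
With y = sum_k a_k x^k, matching x^k gives (k+2)(k+1) a_{k+2} = [k(k+1) - n(n+1)] a_k = (k - 4)(k + 5) a_k. The right side vanishes at k = 4, so the series with the parity of 4 terminates at degree 4.
Standard normalization (P_n(1) = 1): leading coefficient (2n)!/(2^n (n!)^2) = 40320/(16*576) = 35/8, so a_4 = 35/8. Work downward with a_k = (k+1)(k+2) a_{k+2} / ((k - 4)(k + 5)):
  a_2 = (3)(4)(35/8) / ((2 - 4)(2 + 5)) = (105/2)/(-14) = -15/4
  a_0 = (1)(2)(-15/4) / ((0 - 4)(0 + 5)) = (-15/2)/(-20) = 3/8
Hence P_4(x) = 35 x^4/8 - 15 x^2/4 + 3/8.

P_4(x); series = 35 x^4/8 - 15 x^2/4 + 3/8


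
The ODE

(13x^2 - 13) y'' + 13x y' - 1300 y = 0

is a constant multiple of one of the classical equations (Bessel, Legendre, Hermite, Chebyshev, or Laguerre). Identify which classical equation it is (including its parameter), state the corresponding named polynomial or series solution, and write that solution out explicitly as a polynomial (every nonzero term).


All three coefficients share the factor -13; dividing through by -13 gives  (1 - x^2) y'' - x y' + 100 y = 0.
This matches the Chebyshev equation (1 - x^2) y'' - x y' + n^2 y = 0 (note the -x y' term, not -2x y') with n^2 = 100, so n = 10; the polynomial solution is T_10(x).
With y = sum_k a_k x^k, matching x^k gives (k+2)(k+1) a_{k+2} = (k^2 - n^2) a_k = (k - 10)(k + 10) a_k. The right side vanishes at k = 10, so the series with the parity of 10 terminates at degree 10.
Standard normalization: leading coefficient of T_n is 2^(n-1), so a_10 = 2^9 = 512. Work downward with a_k = (k+1)(k+2) a_{k+2} / ((k - 10)(k + 10)):
  a_8 = (9)(10)(512) / ((8 - 10)(8 + 10)) = 46080/(-36) = -1280
  a_6 = (7)(8)(-1280) / ((6 - 10)(6 + 10)) = -71680/(-64) = 1120
  a_4 = (5)(6)(1120) / ((4 - 10)(4 + 10)) = 33600/(-84) = -400
  a_2 = (3)(4)(-400) / ((2 - 10)(2 + 10)) = -4800/(-96) = 50
  a_0 = (1)(2)(50) / ((0 - 10)(0 + 10)) = 100/(-100) = -1
Hence T_10(x) = 512 x^10 - 1280 x^8 + 1120 x^6 - 400 x^4 + 50 x^2 - 1.

T_10(x); series = 512 x^10 - 1280 x^8 + 1120 x^6 - 400 x^4 + 50 x^2 - 1


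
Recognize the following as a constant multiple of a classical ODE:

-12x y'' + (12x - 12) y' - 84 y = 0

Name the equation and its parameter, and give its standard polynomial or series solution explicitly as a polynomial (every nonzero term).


All three coefficients share the factor -12; dividing through by -12 gives  x y'' + (1 - x) y' + 7 y = 0.
This matches the Laguerre equation x y'' + (1 - x) y' + n y = 0 with n = 7; the polynomial solution is L_7(x).
With y = sum_k a_k x^k, matching x^k gives (k+1)k a_{k+1} + (k+1) a_{k+1} - k a_k + n a_k = 0, i.e. (k+1)^2 a_{k+1} = (k - n) a_k = (k - 7) a_k. The right side vanishes at k = 7, so the series terminates at degree 7.
Standard normalization L_n(0) = 1 gives a_0 = 1. Work upward with a_{k+1} = (k - 7) a_k / (k+1)^2:
  a_1 = (0 - 7)(1) / 1^2 = -7/1 = -7
  a_2 = (1 - 7)(-7) / 2^2 = 42/4 = 21/2
  a_3 = (2 - 7)(21/2) / 3^2 = (-105/2)/9 = -35/6
  a_4 = (3 - 7)(-35/6) / 4^2 = (70/3)/16 = 35/24
  a_5 = (4 - 7)(35/24) / 5^2 = (-35/8)/25 = -7/40
  a_6 = (5 - 7)(-7/40) / 6^2 = (7/20)/36 = 7/720
  a_7 = (6 - 7)(7/720) / 7^2 = (-7/720)/49 = -1/5040
Hence L_7(x) = -x^7/5040 + 7 x^6/720 - 7 x^5/40 + 35 x^4/24 - 35 x^3/6 + 21 x^2/2 - 7 x + 1.

L_7(x); series = -x^7/5040 + 7 x^6/720 - 7 x^5/40 + 35 x^4/24 - 35 x^3/6 + 21 x^2/2 - 7 x + 1


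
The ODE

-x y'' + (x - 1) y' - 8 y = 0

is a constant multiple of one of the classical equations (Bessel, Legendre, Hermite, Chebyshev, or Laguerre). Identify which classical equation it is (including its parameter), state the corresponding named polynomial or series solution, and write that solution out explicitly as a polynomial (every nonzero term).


All three coefficients share the factor -1; dividing through by -1 gives  x y'' + (1 - x) y' + 8 y = 0.
This matches the Laguerre equation x y'' + (1 - x) y' + n y = 0 with n = 8; the polynomial solution is L_8(x).
With y = sum_k a_k x^k, matching x^k gives (k+1)k a_{k+1} + (k+1) a_{k+1} - k a_k + n a_k = 0, i.e. (k+1)^2 a_{k+1} = (k - n) a_k = (k - 8) a_k. The right side vanishes at k = 8, so the series terminates at degree 8.
Standard normalization L_n(0) = 1 gives a_0 = 1. Work upward with a_{k+1} = (k - 8) a_k / (k+1)^2:
  a_1 = (0 - 8)(1) / 1^2 = -8/1 = -8
  a_2 = (1 - 8)(-8) / 2^2 = 56/4 = 14
  a_3 = (2 - 8)(14) / 3^2 = -84/9 = -28/3
  a_4 = (3 - 8)(-28/3) / 4^2 = (140/3)/16 = 35/12
  a_5 = (4 - 8)(35/12) / 5^2 = (-35/3)/25 = -7/15
  a_6 = (5 - 8)(-7/15) / 6^2 = (7/5)/36 = 7/180
  a_7 = (6 - 8)(7/180) / 7^2 = (-7/90)/49 = -1/630
  a_8 = (7 - 8)(-1/630) / 8^2 = (1/630)/64 = 1/40320
Hence L_8(x) = x^8/40320 - x^7/630 + 7 x^6/180 - 7 x^5/15 + 35 x^4/12 - 28 x^3/3 + 14 x^2 - 8 x + 1.

L_8(x); series = x^8/40320 - x^7/630 + 7 x^6/180 - 7 x^5/15 + 35 x^4/12 - 28 x^3/3 + 14 x^2 - 8 x + 1


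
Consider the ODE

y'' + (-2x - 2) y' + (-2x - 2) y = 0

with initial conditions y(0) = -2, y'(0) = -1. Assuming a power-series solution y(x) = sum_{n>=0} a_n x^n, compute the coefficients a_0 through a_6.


Ansatz: y(x) = sum_{n>=0} a_n x^n, so y'(x) = sum_{n>=1} n a_n x^(n-1) and y''(x) = sum_{n>=2} n(n-1) a_n x^(n-2).
Substitute into P(x) y'' + Q(x) y' + R(x) y = 0 with P(x) = 1, Q(x) = -2x - 2, R(x) = -2x - 2, and match powers of x.
Initial conditions: a_0 = -2, a_1 = -1.
Setting the coefficient of each power of x to zero and solving order by order (substituting the coefficients already found):
  x^0: 2 a_2 - 2 a_1 - 2 a_0 = 0  ->  2 a_2 = 2 a_1 + 2 a_0 = -6  ->  a_2 = -3
  x^1: 6 a_3 - 4 a_2 - 4 a_1 - 2 a_0 = 0  ->  6 a_3 = 4 a_2 + 4 a_1 + 2 a_0 = -20  ->  a_3 = -10/3
  x^2: 12 a_4 - 6 a_3 - 6 a_2 - 2 a_1 = 0  ->  12 a_4 = 6 a_3 + 6 a_2 + 2 a_1 = -40  ->  a_4 = -10/3
  x^3: 20 a_5 - 8 a_4 - 8 a_3 - 2 a_2 = 0  ->  20 a_5 = 8 a_4 + 8 a_3 + 2 a_2 = -178/3  ->  a_5 = -89/30
  x^4: 30 a_6 - 10 a_5 - 10 a_4 - 2 a_3 = 0  ->  30 a_6 = 10 a_5 + 10 a_4 + 2 a_3 = -209/3  ->  a_6 = -209/90
Truncated series: y(x) = -2 - x - 3 x^2 - (10/3) x^3 - (10/3) x^4 - (89/30) x^5 - (209/90) x^6 + O(x^7).

a_0 = -2; a_1 = -1; a_2 = -3; a_3 = -10/3; a_4 = -10/3; a_5 = -89/30; a_6 = -209/90


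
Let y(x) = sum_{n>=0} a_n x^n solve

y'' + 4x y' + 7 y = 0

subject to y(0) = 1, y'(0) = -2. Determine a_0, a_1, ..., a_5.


Ansatz: y(x) = sum_{n>=0} a_n x^n, so y'(x) = sum_{n>=1} n a_n x^(n-1) and y''(x) = sum_{n>=2} n(n-1) a_n x^(n-2).
Substitute into P(x) y'' + Q(x) y' + R(x) y = 0 with P(x) = 1, Q(x) = 4x, R(x) = 7, and match powers of x.
Initial conditions: a_0 = 1, a_1 = -2.
Setting the coefficient of each power of x to zero and solving order by order (substituting the coefficients already found):
  x^0: 2 a_2 + 7 a_0 = 0  ->  2 a_2 = -7 a_0 = -7  ->  a_2 = -7/2
  x^1: 6 a_3 + 11 a_1 = 0  ->  6 a_3 = -11 a_1 = 22  ->  a_3 = 11/3
  x^2: 12 a_4 + 15 a_2 = 0  ->  12 a_4 = -15 a_2 = 105/2  ->  a_4 = 35/8
  x^3: 20 a_5 + 19 a_3 = 0  ->  20 a_5 = -19 a_3 = -209/3  ->  a_5 = -209/60
Truncated series: y(x) = 1 - 2 x - (7/2) x^2 + (11/3) x^3 + (35/8) x^4 - (209/60) x^5 + O(x^6).

a_0 = 1; a_1 = -2; a_2 = -7/2; a_3 = 11/3; a_4 = 35/8; a_5 = -209/60


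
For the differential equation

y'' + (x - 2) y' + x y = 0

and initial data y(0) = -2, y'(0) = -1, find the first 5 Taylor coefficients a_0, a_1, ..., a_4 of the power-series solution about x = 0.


Ansatz: y(x) = sum_{n>=0} a_n x^n, so y'(x) = sum_{n>=1} n a_n x^(n-1) and y''(x) = sum_{n>=2} n(n-1) a_n x^(n-2).
Substitute into P(x) y'' + Q(x) y' + R(x) y = 0 with P(x) = 1, Q(x) = x - 2, R(x) = x, and match powers of x.
Initial conditions: a_0 = -2, a_1 = -1.
Setting the coefficient of each power of x to zero and solving order by order (substituting the coefficients already found):
  x^0: 2 a_2 - 2 a_1 = 0  ->  2 a_2 = 2 a_1 = -2  ->  a_2 = -1
  x^1: 6 a_3 - 4 a_2 + a_1 + a_0 = 0  ->  6 a_3 = 4 a_2 - a_1 - a_0 = -1  ->  a_3 = -1/6
  x^2: 12 a_4 - 6 a_3 + 2 a_2 + a_1 = 0  ->  12 a_4 = 6 a_3 - 2 a_2 - a_1 = 2  ->  a_4 = 1/6
Truncated series: y(x) = -2 - x - x^2 - (1/6) x^3 + (1/6) x^4 + O(x^5).

a_0 = -2; a_1 = -1; a_2 = -1; a_3 = -1/6; a_4 = 1/6


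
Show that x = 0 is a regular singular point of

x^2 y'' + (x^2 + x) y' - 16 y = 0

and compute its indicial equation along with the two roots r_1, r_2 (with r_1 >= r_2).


Divide by x^2 to reach normal form y'' + P_1(x) y' + P_2(x) y = 0 with P_1(x) = 1 + 1/x and P_2(x) = -16/x^2.
x = 0 is a singular point because the y'-coefficient 1 + 1/x has a pole at x = 0 and the y-coefficient -16/x^2 has a pole at x = 0.
It is a regular singular point because x P_1(x) = p(x) = x + 1 and x^2 P_2(x) = q(x) = -16 are polynomials, hence analytic at x = 0.
p(0) = 1,  q(0) = -16.
Indicial equation: r(r-1) + p(0) r + q(0) = 0, i.e. r^2 + (p(0) - 1) r + q(0) = 0, i.e. r^2 - 16 = 0.
Discriminant: (0)^2 - 4(-16) = 64, so r = (0 ± 8)/2.
Solving: r_1 = 4, r_2 = -4.

indicial: r^2 - 16 = 0; roots r_1 = 4, r_2 = -4


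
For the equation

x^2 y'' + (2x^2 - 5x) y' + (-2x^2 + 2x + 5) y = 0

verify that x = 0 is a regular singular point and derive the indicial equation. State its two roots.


Divide by x^2 to reach normal form y'' + P_1(x) y' + P_2(x) y = 0 with P_1(x) = 2 - 5/x and P_2(x) = -2 + 2/x + 5/x^2.
x = 0 is a singular point because the y'-coefficient 2 - 5/x has a pole at x = 0 and the y-coefficient -2 + 2/x + 5/x^2 has a pole at x = 0.
It is a regular singular point because x P_1(x) = p(x) = 2x - 5 and x^2 P_2(x) = q(x) = -2x^2 + 2x + 5 are polynomials, hence analytic at x = 0.
p(0) = -5,  q(0) = 5.
Indicial equation: r(r-1) + p(0) r + q(0) = 0, i.e. r^2 + (p(0) - 1) r + q(0) = 0, i.e. r^2 - 6 r + 5 = 0.
Discriminant: (-6)^2 - 4(5) = 16, so r = (6 ± 4)/2.
Solving: r_1 = 5, r_2 = 1.

indicial: r^2 - 6 r + 5 = 0; roots r_1 = 5, r_2 = 1


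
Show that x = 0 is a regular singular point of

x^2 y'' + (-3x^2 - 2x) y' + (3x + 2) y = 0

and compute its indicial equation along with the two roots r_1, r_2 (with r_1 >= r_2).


Divide by x^2 to reach normal form y'' + P_1(x) y' + P_2(x) y = 0 with P_1(x) = -3 - 2/x and P_2(x) = 3/x + 2/x^2.
x = 0 is a singular point because the y'-coefficient -3 - 2/x has a pole at x = 0 and the y-coefficient 3/x + 2/x^2 has a pole at x = 0.
It is a regular singular point because x P_1(x) = p(x) = -3x - 2 and x^2 P_2(x) = q(x) = 3x + 2 are polynomials, hence analytic at x = 0.
p(0) = -2,  q(0) = 2.
Indicial equation: r(r-1) + p(0) r + q(0) = 0, i.e. r^2 + (p(0) - 1) r + q(0) = 0, i.e. r^2 - 3 r + 2 = 0.
Discriminant: (-3)^2 - 4(2) = 1, so r = (3 ± 1)/2.
Solving: r_1 = 2, r_2 = 1.

indicial: r^2 - 3 r + 2 = 0; roots r_1 = 2, r_2 = 1


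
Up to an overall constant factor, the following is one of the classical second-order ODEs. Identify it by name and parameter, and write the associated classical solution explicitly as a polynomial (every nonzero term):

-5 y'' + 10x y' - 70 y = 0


All three coefficients share the factor -5; dividing through by -5 gives  y'' - 2x y' + 14 y = 0.
This matches the Hermite equation y'' - 2x y' + 2n y = 0 with 2n = 14, so n = 7; the polynomial solution is H_7(x).
With y = sum_k a_k x^k, matching x^k gives (k+2)(k+1) a_{k+2} = 2(k - n) a_k = 2(k - 7) a_k. The right side vanishes at k = 7, so the series with the parity of 7 terminates at degree 7.
Standard normalization: leading coefficient of H_n is 2^n, so a_7 = 2^7 = 128. Work downward with a_k = (k+1)(k+2) a_{k+2} / (2(k - n)):
  a_5 = (6)(7)(128) / (2(5 - 7)) = 5376/(-4) = -1344
  a_3 = (4)(5)(-1344) / (2(3 - 7)) = -26880/(-8) = 3360
  a_1 = (2)(3)(3360) / (2(1 - 7)) = 20160/(-12) = -1680
Hence H_7(x) = 128 x^7 - 1344 x^5 + 3360 x^3 - 1680 x.

H_7(x); series = 128 x^7 - 1344 x^5 + 3360 x^3 - 1680 x


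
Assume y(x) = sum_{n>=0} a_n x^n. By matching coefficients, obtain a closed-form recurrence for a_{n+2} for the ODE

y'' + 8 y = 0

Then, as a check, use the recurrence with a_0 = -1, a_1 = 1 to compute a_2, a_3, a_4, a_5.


Substitute y = sum_n a_n x^n into y'' + (const) y = 0.
y''(x) = sum_{n>=0} (n+2)(n+1) a_{n+2} x^n.
The ODE becomes sum_n [(n+2)(n+1) a_{n+2} + 8 a_n] x^n = 0.
Setting each coefficient to zero gives the recurrence:
  (n+2)(n+1) a_{n+2} + 8 a_n = 0,
  a_{n+2} = -8 / ((n+1)(n+2)) a_n.

Check with a_0 = -1, a_1 = 1 (apply the recurrence for n = 0, 1, 2, 3): a_0 = -1, a_1 = 1, a_2 = 4, a_3 = -4/3, a_4 = -8/3, a_5 = 8/15.

a_{n+2} = -8/((n+1)(n+2)) * a_n; check: a_0 = -1, a_1 = 1, a_2 = 4, a_3 = -4/3, a_4 = -8/3, a_5 = 8/15


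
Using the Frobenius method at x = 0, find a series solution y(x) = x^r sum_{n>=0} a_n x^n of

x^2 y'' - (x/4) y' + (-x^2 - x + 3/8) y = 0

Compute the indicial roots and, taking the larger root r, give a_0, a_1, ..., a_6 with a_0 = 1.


Write in Frobenius form y'' + (p(x)/x) y' + (q(x)/x^2) y = 0:
  p(x) = -1/4,  q(x) = -x^2 - x + 3/8.
Indicial equation: r(r-1) + (-1/4) r + (3/8) = 0 -> roots r_1 = 3/4, r_2 = 1/2.
Take r = r_1 = 3/4. Let y(x) = x^r sum_{n>=0} a_n x^n with a_0 = 1.
Substitute y = x^r sum a_n x^n and match x^{r+n}. The recurrence is
  D(n) a_n - 1 a_{n-1} - 1 a_{n-2} = 0,  where D(n) = (r+n)(r+n-1) + (-1/4)(r+n) + (3/8).
  a_n = [1 a_{n-1} + 1 a_{n-2}] / D(n).
Since the indicial polynomial factors as (r - r_1)(r - r_2), D(n) = (r_1 + n - r_1)(r_1 + n - r_2) = n(n + 1/4).
Evaluating step by step (a_0 = 1):
  n = 1: D(1) = 1(1 + 1/4) = 5/4; numerator = 1(1) = 1; a_1 = (1)/(5/4) = 4/5
  n = 2: D(2) = 2(2 + 1/4) = 9/2; numerator = 1(4/5) + 1(1) = 9/5; a_2 = (9/5)/(9/2) = 2/5
  n = 3: D(3) = 3(3 + 1/4) = 39/4; numerator = 1(2/5) + 1(4/5) = 6/5; a_3 = (6/5)/(39/4) = 8/65
  n = 4: D(4) = 4(4 + 1/4) = 17; numerator = 1(8/65) + 1(2/5) = 34/65; a_4 = (34/65)/(17) = 2/65
  n = 5: D(5) = 5(5 + 1/4) = 105/4; numerator = 1(2/65) + 1(8/65) = 2/13; a_5 = (2/13)/(105/4) = 8/1365
  n = 6: D(6) = 6(6 + 1/4) = 75/2; numerator = 1(8/1365) + 1(2/65) = 10/273; a_6 = (10/273)/(75/2) = 4/4095

r = 3/4; a_0 = 1; a_1 = 4/5; a_2 = 2/5; a_3 = 8/65; a_4 = 2/65; a_5 = 8/1365; a_6 = 4/4095


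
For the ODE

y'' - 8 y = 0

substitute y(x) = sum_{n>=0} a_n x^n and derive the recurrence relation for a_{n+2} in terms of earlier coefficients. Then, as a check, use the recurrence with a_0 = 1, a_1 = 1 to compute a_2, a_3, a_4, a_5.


Substitute y = sum_n a_n x^n into y'' + (const) y = 0.
y''(x) = sum_{n>=0} (n+2)(n+1) a_{n+2} x^n.
The ODE becomes sum_n [(n+2)(n+1) a_{n+2} - 8 a_n] x^n = 0.
Setting each coefficient to zero gives the recurrence:
  (n+2)(n+1) a_{n+2} - 8 a_n = 0,
  a_{n+2} = 8 / ((n+1)(n+2)) a_n.

Check with a_0 = 1, a_1 = 1 (apply the recurrence for n = 0, 1, 2, 3): a_0 = 1, a_1 = 1, a_2 = 4, a_3 = 4/3, a_4 = 8/3, a_5 = 8/15.

a_{n+2} = 8/((n+1)(n+2)) * a_n; check: a_0 = 1, a_1 = 1, a_2 = 4, a_3 = 4/3, a_4 = 8/3, a_5 = 8/15


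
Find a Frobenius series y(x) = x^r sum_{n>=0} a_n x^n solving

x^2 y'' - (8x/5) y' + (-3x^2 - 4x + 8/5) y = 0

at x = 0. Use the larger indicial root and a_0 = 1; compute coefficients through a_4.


Write in Frobenius form y'' + (p(x)/x) y' + (q(x)/x^2) y = 0:
  p(x) = -8/5,  q(x) = -3x^2 - 4x + 8/5.
Indicial equation: r(r-1) + (-8/5) r + (8/5) = 0 -> roots r_1 = 8/5, r_2 = 1.
Take r = r_1 = 8/5. Let y(x) = x^r sum_{n>=0} a_n x^n with a_0 = 1.
Substitute y = x^r sum a_n x^n and match x^{r+n}. The recurrence is
  D(n) a_n - 4 a_{n-1} - 3 a_{n-2} = 0,  where D(n) = (r+n)(r+n-1) + (-8/5)(r+n) + (8/5).
  a_n = [4 a_{n-1} + 3 a_{n-2}] / D(n).
Since the indicial polynomial factors as (r - r_1)(r - r_2), D(n) = (r_1 + n - r_1)(r_1 + n - r_2) = n(n + 3/5).
Evaluating step by step (a_0 = 1):
  n = 1: D(1) = 1(1 + 3/5) = 8/5; numerator = 4(1) = 4; a_1 = (4)/(8/5) = 5/2
  n = 2: D(2) = 2(2 + 3/5) = 26/5; numerator = 4(5/2) + 3(1) = 13; a_2 = (13)/(26/5) = 5/2
  n = 3: D(3) = 3(3 + 3/5) = 54/5; numerator = 4(5/2) + 3(5/2) = 35/2; a_3 = (35/2)/(54/5) = 175/108
  n = 4: D(4) = 4(4 + 3/5) = 92/5; numerator = 4(175/108) + 3(5/2) = 755/54; a_4 = (755/54)/(92/5) = 3775/4968

r = 8/5; a_0 = 1; a_1 = 5/2; a_2 = 5/2; a_3 = 175/108; a_4 = 3775/4968


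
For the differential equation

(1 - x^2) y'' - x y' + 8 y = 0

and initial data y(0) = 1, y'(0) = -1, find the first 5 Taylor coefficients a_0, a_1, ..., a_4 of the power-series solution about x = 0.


Ansatz: y(x) = sum_{n>=0} a_n x^n, so y'(x) = sum_{n>=1} n a_n x^(n-1) and y''(x) = sum_{n>=2} n(n-1) a_n x^(n-2).
Substitute into P(x) y'' + Q(x) y' + R(x) y = 0 with P(x) = 1 - x^2, Q(x) = -x, R(x) = 8, and match powers of x.
Initial conditions: a_0 = 1, a_1 = -1.
Setting the coefficient of each power of x to zero and solving order by order (substituting the coefficients already found):
  x^0: 2 a_2 + 8 a_0 = 0  ->  2 a_2 = -8 a_0 = -8  ->  a_2 = -4
  x^1: 6 a_3 + 7 a_1 = 0  ->  6 a_3 = -7 a_1 = 7  ->  a_3 = 7/6
  x^2: 12 a_4 + 4 a_2 = 0  ->  12 a_4 = -4 a_2 = 16  ->  a_4 = 4/3
Truncated series: y(x) = 1 - x - 4 x^2 + (7/6) x^3 + (4/3) x^4 + O(x^5).

a_0 = 1; a_1 = -1; a_2 = -4; a_3 = 7/6; a_4 = 4/3


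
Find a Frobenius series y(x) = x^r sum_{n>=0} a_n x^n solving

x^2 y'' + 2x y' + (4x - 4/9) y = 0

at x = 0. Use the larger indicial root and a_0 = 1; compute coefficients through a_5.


Write in Frobenius form y'' + (p(x)/x) y' + (q(x)/x^2) y = 0:
  p(x) = 2,  q(x) = 4x - 4/9.
Indicial equation: r(r-1) + (2) r + (-4/9) = 0 -> roots r_1 = 1/3, r_2 = -4/3.
Take r = r_1 = 1/3. Let y(x) = x^r sum_{n>=0} a_n x^n with a_0 = 1.
Substitute y = x^r sum a_n x^n and match x^{r+n}. The recurrence is
  D(n) a_n + 4 a_{n-1} = 0,  where D(n) = (r+n)(r+n-1) + (2)(r+n) + (-4/9).
  a_n = -4 / D(n) * a_{n-1}.
Since the indicial polynomial factors as (r - r_1)(r - r_2), D(n) = (r_1 + n - r_1)(r_1 + n - r_2) = n(n + 5/3).
Evaluating step by step (a_0 = 1):
  n = 1: D(1) = 1(1 + 5/3) = 8/3; numerator = -4(1) = -4; a_1 = (-4)/(8/3) = -3/2
  n = 2: D(2) = 2(2 + 5/3) = 22/3; numerator = -4(-3/2) = 6; a_2 = (6)/(22/3) = 9/11
  n = 3: D(3) = 3(3 + 5/3) = 14; numerator = -4(9/11) = -36/11; a_3 = (-36/11)/(14) = -18/77
  n = 4: D(4) = 4(4 + 5/3) = 68/3; numerator = -4(-18/77) = 72/77; a_4 = (72/77)/(68/3) = 54/1309
  n = 5: D(5) = 5(5 + 5/3) = 100/3; numerator = -4(54/1309) = -216/1309; a_5 = (-216/1309)/(100/3) = -162/32725

r = 1/3; a_0 = 1; a_1 = -3/2; a_2 = 9/11; a_3 = -18/77; a_4 = 54/1309; a_5 = -162/32725


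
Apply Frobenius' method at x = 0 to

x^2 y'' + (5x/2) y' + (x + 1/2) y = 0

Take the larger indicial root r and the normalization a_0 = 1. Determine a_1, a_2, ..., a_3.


Write in Frobenius form y'' + (p(x)/x) y' + (q(x)/x^2) y = 0:
  p(x) = 5/2,  q(x) = x + 1/2.
Indicial equation: r(r-1) + (5/2) r + (1/2) = 0 -> roots r_1 = -1/2, r_2 = -1.
Take r = r_1 = -1/2. Let y(x) = x^r sum_{n>=0} a_n x^n with a_0 = 1.
Substitute y = x^r sum a_n x^n and match x^{r+n}. The recurrence is
  D(n) a_n + 1 a_{n-1} = 0,  where D(n) = (r+n)(r+n-1) + (5/2)(r+n) + (1/2).
  a_n = -1 / D(n) * a_{n-1}.
Since the indicial polynomial factors as (r - r_1)(r - r_2), D(n) = (r_1 + n - r_1)(r_1 + n - r_2) = n(n + 1/2).
Evaluating step by step (a_0 = 1):
  n = 1: D(1) = 1(1 + 1/2) = 3/2; numerator = -1(1) = -1; a_1 = (-1)/(3/2) = -2/3
  n = 2: D(2) = 2(2 + 1/2) = 5; numerator = -1(-2/3) = 2/3; a_2 = (2/3)/(5) = 2/15
  n = 3: D(3) = 3(3 + 1/2) = 21/2; numerator = -1(2/15) = -2/15; a_3 = (-2/15)/(21/2) = -4/315

r = -1/2; a_0 = 1; a_1 = -2/3; a_2 = 2/15; a_3 = -4/315


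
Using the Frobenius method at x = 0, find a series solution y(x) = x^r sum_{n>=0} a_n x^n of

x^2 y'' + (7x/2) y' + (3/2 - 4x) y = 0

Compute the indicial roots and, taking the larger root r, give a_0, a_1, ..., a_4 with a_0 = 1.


Write in Frobenius form y'' + (p(x)/x) y' + (q(x)/x^2) y = 0:
  p(x) = 7/2,  q(x) = 3/2 - 4x.
Indicial equation: r(r-1) + (7/2) r + (3/2) = 0 -> roots r_1 = -1, r_2 = -3/2.
Take r = r_1 = -1. Let y(x) = x^r sum_{n>=0} a_n x^n with a_0 = 1.
Substitute y = x^r sum a_n x^n and match x^{r+n}. The recurrence is
  D(n) a_n - 4 a_{n-1} = 0,  where D(n) = (r+n)(r+n-1) + (7/2)(r+n) + (3/2).
  a_n = 4 / D(n) * a_{n-1}.
Since the indicial polynomial factors as (r - r_1)(r - r_2), D(n) = (r_1 + n - r_1)(r_1 + n - r_2) = n(n + 1/2).
Evaluating step by step (a_0 = 1):
  n = 1: D(1) = 1(1 + 1/2) = 3/2; numerator = 4(1) = 4; a_1 = (4)/(3/2) = 8/3
  n = 2: D(2) = 2(2 + 1/2) = 5; numerator = 4(8/3) = 32/3; a_2 = (32/3)/(5) = 32/15
  n = 3: D(3) = 3(3 + 1/2) = 21/2; numerator = 4(32/15) = 128/15; a_3 = (128/15)/(21/2) = 256/315
  n = 4: D(4) = 4(4 + 1/2) = 18; numerator = 4(256/315) = 1024/315; a_4 = (1024/315)/(18) = 512/2835

r = -1; a_0 = 1; a_1 = 8/3; a_2 = 32/15; a_3 = 256/315; a_4 = 512/2835


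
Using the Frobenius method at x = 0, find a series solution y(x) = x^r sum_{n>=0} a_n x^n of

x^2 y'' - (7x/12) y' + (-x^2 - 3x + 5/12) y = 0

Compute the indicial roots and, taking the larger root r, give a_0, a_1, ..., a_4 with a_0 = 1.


Write in Frobenius form y'' + (p(x)/x) y' + (q(x)/x^2) y = 0:
  p(x) = -7/12,  q(x) = -x^2 - 3x + 5/12.
Indicial equation: r(r-1) + (-7/12) r + (5/12) = 0 -> roots r_1 = 5/4, r_2 = 1/3.
Take r = r_1 = 5/4. Let y(x) = x^r sum_{n>=0} a_n x^n with a_0 = 1.
Substitute y = x^r sum a_n x^n and match x^{r+n}. The recurrence is
  D(n) a_n - 3 a_{n-1} - 1 a_{n-2} = 0,  where D(n) = (r+n)(r+n-1) + (-7/12)(r+n) + (5/12).
  a_n = [3 a_{n-1} + 1 a_{n-2}] / D(n).
Since the indicial polynomial factors as (r - r_1)(r - r_2), D(n) = (r_1 + n - r_1)(r_1 + n - r_2) = n(n + 11/12).
Evaluating step by step (a_0 = 1):
  n = 1: D(1) = 1(1 + 11/12) = 23/12; numerator = 3(1) = 3; a_1 = (3)/(23/12) = 36/23
  n = 2: D(2) = 2(2 + 11/12) = 35/6; numerator = 3(36/23) + 1(1) = 131/23; a_2 = (131/23)/(35/6) = 786/805
  n = 3: D(3) = 3(3 + 11/12) = 47/4; numerator = 3(786/805) + 1(36/23) = 3618/805; a_3 = (3618/805)/(47/4) = 14472/37835
  n = 4: D(4) = 4(4 + 11/12) = 59/3; numerator = 3(14472/37835) + 1(786/805) = 80358/37835; a_4 = (80358/37835)/(59/3) = 4086/37835

r = 5/4; a_0 = 1; a_1 = 36/23; a_2 = 786/805; a_3 = 14472/37835; a_4 = 4086/37835


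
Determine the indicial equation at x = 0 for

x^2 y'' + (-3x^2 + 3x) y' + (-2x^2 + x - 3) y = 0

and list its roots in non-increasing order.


Divide by x^2 to reach normal form y'' + P_1(x) y' + P_2(x) y = 0 with P_1(x) = -3 + 3/x and P_2(x) = -2 + 1/x - 3/x^2.
x = 0 is a singular point because the y'-coefficient -3 + 3/x has a pole at x = 0 and the y-coefficient -2 + 1/x - 3/x^2 has a pole at x = 0.
It is a regular singular point because x P_1(x) = p(x) = 3 - 3x and x^2 P_2(x) = q(x) = -2x^2 + x - 3 are polynomials, hence analytic at x = 0.
p(0) = 3,  q(0) = -3.
Indicial equation: r(r-1) + p(0) r + q(0) = 0, i.e. r^2 + (p(0) - 1) r + q(0) = 0, i.e. r^2 + 2 r - 3 = 0.
Discriminant: (2)^2 - 4(-3) = 16, so r = (-2 ± 4)/2.
Solving: r_1 = 1, r_2 = -3.

indicial: r^2 + 2 r - 3 = 0; roots r_1 = 1, r_2 = -3


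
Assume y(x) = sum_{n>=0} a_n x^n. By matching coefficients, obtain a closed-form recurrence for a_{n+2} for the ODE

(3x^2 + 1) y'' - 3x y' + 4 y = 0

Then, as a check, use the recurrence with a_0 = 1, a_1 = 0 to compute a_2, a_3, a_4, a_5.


Substitute y = sum_n a_n x^n.
(1 + 3 x^2) y'' contributes (n+2)(n+1) a_{n+2} + 3 n(n-1) a_n at x^n.
-3 x y'(x) contributes -3 n a_n at x^n.
4 y(x) contributes 4 a_n at x^n.
Matching x^n: (n+2)(n+1) a_{n+2} + (3 n(n-1) - 3 n + 4) a_n = 0.
Thus a_{n+2} = (-3 n(n-1) + 3 n - 4) / ((n+1)(n+2)) * a_n.

Check with a_0 = 1, a_1 = 0 (apply the recurrence for n = 0, 1, 2, 3): a_0 = 1, a_1 = 0, a_2 = -2, a_3 = 0, a_4 = 2/3, a_5 = 0.

a_(n+2) = (-3 n(n-1) + 3 n - 4) / ((n+1)(n+2)) * a_n; check: a_0 = 1, a_1 = 0, a_2 = -2, a_3 = 0, a_4 = 2/3, a_5 = 0


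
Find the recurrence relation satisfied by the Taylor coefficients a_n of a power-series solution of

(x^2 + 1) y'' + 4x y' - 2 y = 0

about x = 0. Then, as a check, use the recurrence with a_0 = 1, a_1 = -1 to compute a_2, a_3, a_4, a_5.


Substitute y = sum_n a_n x^n.
(1 + 1 x^2) y'' contributes (n+2)(n+1) a_{n+2} + n(n-1) a_n at x^n.
4 x y'(x) contributes 4 n a_n at x^n.
-2 y(x) contributes -2 a_n at x^n.
Matching x^n: (n+2)(n+1) a_{n+2} + (n(n-1) + 4 n - 2) a_n = 0.
Thus a_{n+2} = (-n(n-1) - 4 n + 2) / ((n+1)(n+2)) * a_n.

Check with a_0 = 1, a_1 = -1 (apply the recurrence for n = 0, 1, 2, 3): a_0 = 1, a_1 = -1, a_2 = 1, a_3 = 1/3, a_4 = -2/3, a_5 = -4/15.

a_(n+2) = (-n(n-1) - 4 n + 2) / ((n+1)(n+2)) * a_n; check: a_0 = 1, a_1 = -1, a_2 = 1, a_3 = 1/3, a_4 = -2/3, a_5 = -4/15


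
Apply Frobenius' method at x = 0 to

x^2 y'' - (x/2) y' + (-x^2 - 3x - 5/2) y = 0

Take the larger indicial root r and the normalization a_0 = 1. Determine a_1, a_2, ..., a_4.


Write in Frobenius form y'' + (p(x)/x) y' + (q(x)/x^2) y = 0:
  p(x) = -1/2,  q(x) = -x^2 - 3x - 5/2.
Indicial equation: r(r-1) + (-1/2) r + (-5/2) = 0 -> roots r_1 = 5/2, r_2 = -1.
Take r = r_1 = 5/2. Let y(x) = x^r sum_{n>=0} a_n x^n with a_0 = 1.
Substitute y = x^r sum a_n x^n and match x^{r+n}. The recurrence is
  D(n) a_n - 3 a_{n-1} - 1 a_{n-2} = 0,  where D(n) = (r+n)(r+n-1) + (-1/2)(r+n) + (-5/2).
  a_n = [3 a_{n-1} + 1 a_{n-2}] / D(n).
Since the indicial polynomial factors as (r - r_1)(r - r_2), D(n) = (r_1 + n - r_1)(r_1 + n - r_2) = n(n + 7/2).
Evaluating step by step (a_0 = 1):
  n = 1: D(1) = 1(1 + 7/2) = 9/2; numerator = 3(1) = 3; a_1 = (3)/(9/2) = 2/3
  n = 2: D(2) = 2(2 + 7/2) = 11; numerator = 3(2/3) + 1(1) = 3; a_2 = (3)/(11) = 3/11
  n = 3: D(3) = 3(3 + 7/2) = 39/2; numerator = 3(3/11) + 1(2/3) = 49/33; a_3 = (49/33)/(39/2) = 98/1287
  n = 4: D(4) = 4(4 + 7/2) = 30; numerator = 3(98/1287) + 1(3/11) = 215/429; a_4 = (215/429)/(30) = 43/2574

r = 5/2; a_0 = 1; a_1 = 2/3; a_2 = 3/11; a_3 = 98/1287; a_4 = 43/2574


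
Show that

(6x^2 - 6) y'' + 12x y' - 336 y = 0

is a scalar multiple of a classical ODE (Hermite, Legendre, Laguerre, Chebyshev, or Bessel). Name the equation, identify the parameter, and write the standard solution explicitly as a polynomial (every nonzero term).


All three coefficients share the factor -6; dividing through by -6 gives  (1 - x^2) y'' - 2x y' + 56 y = 0.
This matches the Legendre equation (1 - x^2) y'' - 2x y' + n(n+1) y = 0 (note the -2x y' term) with n(n+1) = 56, so n = 7; the polynomial solution is P_7(x).
With y = sum_k a_k x^k, matching x^k gives (k+2)(k+1) a_{k+2} = [k(k+1) - n(n+1)] a_k = (k - 7)(k + 8) a_k. The right side vanishes at k = 7, so the series with the parity of 7 terminates at degree 7.
Standard normalization (P_n(1) = 1): leading coefficient (2n)!/(2^n (n!)^2) = 87178291200/(128*25401600) = 429/16, so a_7 = 429/16. Work downward with a_k = (k+1)(k+2) a_{k+2} / ((k - 7)(k + 8)):
  a_5 = (6)(7)(429/16) / ((5 - 7)(5 + 8)) = (9009/8)/(-26) = -693/16
  a_3 = (4)(5)(-693/16) / ((3 - 7)(3 + 8)) = (-3465/4)/(-44) = 315/16
  a_1 = (2)(3)(315/16) / ((1 - 7)(1 + 8)) = (945/8)/(-54) = -35/16
Hence P_7(x) = 429 x^7/16 - 693 x^5/16 + 315 x^3/16 - 35 x/16.

P_7(x); series = 429 x^7/16 - 693 x^5/16 + 315 x^3/16 - 35 x/16


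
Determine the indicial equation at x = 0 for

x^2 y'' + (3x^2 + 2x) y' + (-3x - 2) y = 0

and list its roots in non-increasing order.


Divide by x^2 to reach normal form y'' + P_1(x) y' + P_2(x) y = 0 with P_1(x) = 3 + 2/x and P_2(x) = -3/x - 2/x^2.
x = 0 is a singular point because the y'-coefficient 3 + 2/x has a pole at x = 0 and the y-coefficient -3/x - 2/x^2 has a pole at x = 0.
It is a regular singular point because x P_1(x) = p(x) = 3x + 2 and x^2 P_2(x) = q(x) = -3x - 2 are polynomials, hence analytic at x = 0.
p(0) = 2,  q(0) = -2.
Indicial equation: r(r-1) + p(0) r + q(0) = 0, i.e. r^2 + (p(0) - 1) r + q(0) = 0, i.e. r^2 + 1 r - 2 = 0.
Discriminant: (1)^2 - 4(-2) = 9, so r = (-1 ± 3)/2.
Solving: r_1 = 1, r_2 = -2.

indicial: r^2 + 1 r - 2 = 0; roots r_1 = 1, r_2 = -2


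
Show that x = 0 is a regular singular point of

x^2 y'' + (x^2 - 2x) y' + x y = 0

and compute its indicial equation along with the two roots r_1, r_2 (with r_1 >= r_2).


Divide by x^2 to reach normal form y'' + P_1(x) y' + P_2(x) y = 0 with P_1(x) = 1 - 2/x and P_2(x) = 1/x.
x = 0 is a singular point because the y'-coefficient 1 - 2/x has a pole at x = 0 and the y-coefficient 1/x has a pole at x = 0.
It is a regular singular point because x P_1(x) = p(x) = x - 2 and x^2 P_2(x) = q(x) = x are polynomials, hence analytic at x = 0.
p(0) = -2,  q(0) = 0.
Indicial equation: r(r-1) + p(0) r + q(0) = 0, i.e. r^2 + (p(0) - 1) r + q(0) = 0, i.e. r^2 - 3 r = 0.
Discriminant: (-3)^2 - 4(0) = 9, so r = (3 ± 3)/2.
Solving: r_1 = 3, r_2 = 0.

indicial: r^2 - 3 r = 0; roots r_1 = 3, r_2 = 0


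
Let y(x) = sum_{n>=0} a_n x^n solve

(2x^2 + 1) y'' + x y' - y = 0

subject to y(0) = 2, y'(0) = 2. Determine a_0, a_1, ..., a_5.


Ansatz: y(x) = sum_{n>=0} a_n x^n, so y'(x) = sum_{n>=1} n a_n x^(n-1) and y''(x) = sum_{n>=2} n(n-1) a_n x^(n-2).
Substitute into P(x) y'' + Q(x) y' + R(x) y = 0 with P(x) = 2x^2 + 1, Q(x) = x, R(x) = -1, and match powers of x.
Initial conditions: a_0 = 2, a_1 = 2.
Setting the coefficient of each power of x to zero and solving order by order (substituting the coefficients already found):
  x^0: 2 a_2 - a_0 = 0  ->  2 a_2 = a_0 = 2  ->  a_2 = 1
  x^1: 6 a_3 = 0  ->  a_3 = 0
  x^2: 12 a_4 + 5 a_2 = 0  ->  12 a_4 = -5 a_2 = -5  ->  a_4 = -5/12
  x^3: 20 a_5 + 14 a_3 = 0  ->  20 a_5 = -14 a_3 = 0  ->  a_5 = 0
Truncated series: y(x) = 2 + 2 x + x^2 - (5/12) x^4 + O(x^6).

a_0 = 2; a_1 = 2; a_2 = 1; a_3 = 0; a_4 = -5/12; a_5 = 0


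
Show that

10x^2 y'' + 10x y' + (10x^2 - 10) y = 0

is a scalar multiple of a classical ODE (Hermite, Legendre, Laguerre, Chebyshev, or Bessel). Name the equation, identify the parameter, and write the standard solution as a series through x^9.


All three coefficients share the factor 10; dividing through by 10 gives  x^2 y'' + x y' + (x^2 - 1) y = 0.
This matches the Bessel equation x^2 y'' + x y' + (x^2 - nu^2) y = 0 with nu^2 = 1, so nu = 1; the solution bounded at x = 0 is J_1(x).
Frobenius at x = 0: indicial roots ±nu; for r = nu the recurrence k(k + 2nu) c_k = -c_{k-2} gives the standard series J_nu(x) = sum_{k>=0} (-1)^k / (k! (k+nu)!) (x/2)^(2k+nu). Evaluate the first 5 terms:
  k = 0: (-1)^0 / (0! * 1! * 2^1) x^1 = 1/(1*1*2) x^1 = (1/2) x^1
  k = 1: (-1)^1 / (1! * 2! * 2^3) x^3 = -1/(1*2*8) x^3 = (-1/16) x^3
  k = 2: (-1)^2 / (2! * 3! * 2^5) x^5 = 1/(2*6*32) x^5 = (1/384) x^5
  k = 3: (-1)^3 / (3! * 4! * 2^7) x^7 = -1/(6*24*128) x^7 = (-1/18432) x^7
  k = 4: (-1)^4 / (4! * 5! * 2^9) x^9 = 1/(24*120*512) x^9 = (1/1474560) x^9
Hence J_1(x) = x^9/1474560 - x^7/18432 + x^5/384 - x^3/16 + x/2 + ....

J_1(x); series = x^9/1474560 - x^7/18432 + x^5/384 - x^3/16 + x/2


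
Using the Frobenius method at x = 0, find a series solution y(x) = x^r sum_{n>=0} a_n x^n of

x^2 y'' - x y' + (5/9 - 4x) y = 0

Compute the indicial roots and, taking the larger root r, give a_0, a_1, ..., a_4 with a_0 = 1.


Write in Frobenius form y'' + (p(x)/x) y' + (q(x)/x^2) y = 0:
  p(x) = -1,  q(x) = 5/9 - 4x.
Indicial equation: r(r-1) + (-1) r + (5/9) = 0 -> roots r_1 = 5/3, r_2 = 1/3.
Take r = r_1 = 5/3. Let y(x) = x^r sum_{n>=0} a_n x^n with a_0 = 1.
Substitute y = x^r sum a_n x^n and match x^{r+n}. The recurrence is
  D(n) a_n - 4 a_{n-1} = 0,  where D(n) = (r+n)(r+n-1) + (-1)(r+n) + (5/9).
  a_n = 4 / D(n) * a_{n-1}.
Since the indicial polynomial factors as (r - r_1)(r - r_2), D(n) = (r_1 + n - r_1)(r_1 + n - r_2) = n(n + 4/3).
Evaluating step by step (a_0 = 1):
  n = 1: D(1) = 1(1 + 4/3) = 7/3; numerator = 4(1) = 4; a_1 = (4)/(7/3) = 12/7
  n = 2: D(2) = 2(2 + 4/3) = 20/3; numerator = 4(12/7) = 48/7; a_2 = (48/7)/(20/3) = 36/35
  n = 3: D(3) = 3(3 + 4/3) = 13; numerator = 4(36/35) = 144/35; a_3 = (144/35)/(13) = 144/455
  n = 4: D(4) = 4(4 + 4/3) = 64/3; numerator = 4(144/455) = 576/455; a_4 = (576/455)/(64/3) = 27/455

r = 5/3; a_0 = 1; a_1 = 12/7; a_2 = 36/35; a_3 = 144/455; a_4 = 27/455


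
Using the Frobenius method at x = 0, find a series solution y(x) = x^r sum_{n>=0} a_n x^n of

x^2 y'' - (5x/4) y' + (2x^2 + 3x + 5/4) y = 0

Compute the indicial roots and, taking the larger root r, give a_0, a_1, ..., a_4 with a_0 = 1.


Write in Frobenius form y'' + (p(x)/x) y' + (q(x)/x^2) y = 0:
  p(x) = -5/4,  q(x) = 2x^2 + 3x + 5/4.
Indicial equation: r(r-1) + (-5/4) r + (5/4) = 0 -> roots r_1 = 5/4, r_2 = 1.
Take r = r_1 = 5/4. Let y(x) = x^r sum_{n>=0} a_n x^n with a_0 = 1.
Substitute y = x^r sum a_n x^n and match x^{r+n}. The recurrence is
  D(n) a_n + 3 a_{n-1} + 2 a_{n-2} = 0,  where D(n) = (r+n)(r+n-1) + (-5/4)(r+n) + (5/4).
  a_n = [-3 a_{n-1} - 2 a_{n-2}] / D(n).
Since the indicial polynomial factors as (r - r_1)(r - r_2), D(n) = (r_1 + n - r_1)(r_1 + n - r_2) = n(n + 1/4).
Evaluating step by step (a_0 = 1):
  n = 1: D(1) = 1(1 + 1/4) = 5/4; numerator = -3(1) = -3; a_1 = (-3)/(5/4) = -12/5
  n = 2: D(2) = 2(2 + 1/4) = 9/2; numerator = -3(-12/5) - 2(1) = 26/5; a_2 = (26/5)/(9/2) = 52/45
  n = 3: D(3) = 3(3 + 1/4) = 39/4; numerator = -3(52/45) - 2(-12/5) = 4/3; a_3 = (4/3)/(39/4) = 16/117
  n = 4: D(4) = 4(4 + 1/4) = 17; numerator = -3(16/117) - 2(52/45) = -1592/585; a_4 = (-1592/585)/(17) = -1592/9945

r = 5/4; a_0 = 1; a_1 = -12/5; a_2 = 52/45; a_3 = 16/117; a_4 = -1592/9945


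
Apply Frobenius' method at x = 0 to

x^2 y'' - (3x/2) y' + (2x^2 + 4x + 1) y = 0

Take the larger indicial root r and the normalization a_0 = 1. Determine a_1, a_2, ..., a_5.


Write in Frobenius form y'' + (p(x)/x) y' + (q(x)/x^2) y = 0:
  p(x) = -3/2,  q(x) = 2x^2 + 4x + 1.
Indicial equation: r(r-1) + (-3/2) r + (1) = 0 -> roots r_1 = 2, r_2 = 1/2.
Take r = r_1 = 2. Let y(x) = x^r sum_{n>=0} a_n x^n with a_0 = 1.
Substitute y = x^r sum a_n x^n and match x^{r+n}. The recurrence is
  D(n) a_n + 4 a_{n-1} + 2 a_{n-2} = 0,  where D(n) = (r+n)(r+n-1) + (-3/2)(r+n) + (1).
  a_n = [-4 a_{n-1} - 2 a_{n-2}] / D(n).
Since the indicial polynomial factors as (r - r_1)(r - r_2), D(n) = (r_1 + n - r_1)(r_1 + n - r_2) = n(n + 3/2).
Evaluating step by step (a_0 = 1):
  n = 1: D(1) = 1(1 + 3/2) = 5/2; numerator = -4(1) = -4; a_1 = (-4)/(5/2) = -8/5
  n = 2: D(2) = 2(2 + 3/2) = 7; numerator = -4(-8/5) - 2(1) = 22/5; a_2 = (22/5)/(7) = 22/35
  n = 3: D(3) = 3(3 + 3/2) = 27/2; numerator = -4(22/35) - 2(-8/5) = 24/35; a_3 = (24/35)/(27/2) = 16/315
  n = 4: D(4) = 4(4 + 3/2) = 22; numerator = -4(16/315) - 2(22/35) = -92/63; a_4 = (-92/63)/(22) = -46/693
  n = 5: D(5) = 5(5 + 3/2) = 65/2; numerator = -4(-46/693) - 2(16/315) = 568/3465; a_5 = (568/3465)/(65/2) = 1136/225225

r = 2; a_0 = 1; a_1 = -8/5; a_2 = 22/35; a_3 = 16/315; a_4 = -46/693; a_5 = 1136/225225
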